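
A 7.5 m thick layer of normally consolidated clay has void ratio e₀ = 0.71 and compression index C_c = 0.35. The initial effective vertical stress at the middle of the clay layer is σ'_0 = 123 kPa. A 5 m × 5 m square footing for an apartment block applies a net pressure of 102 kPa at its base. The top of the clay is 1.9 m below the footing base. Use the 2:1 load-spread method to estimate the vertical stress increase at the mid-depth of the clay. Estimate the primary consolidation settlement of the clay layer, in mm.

S_c ≈ 112 mm

Mid-depth of clay below the footing base: z = 1.9 + 7.5/2 = 5.65 m.
Stress increase at mid-clay by the 2:1 spreading method:
Δσ = qBL/((B+z)(L+z)) = 102×5×5/((5+5.65)(5+5.65)) = 22.482 kPa
Final effective stress: σ'_f = σ'_0 + Δσ = 123 + 22.482 = 145.48 kPa.
Normally consolidated clay, so the full stress increment lies on the virgin compression line:
S_c = C_c·H/(1+e₀)·log₁₀(σ'_f/σ'_0) = 0.35×7.5/(1+0.71)×log₁₀(145.48/123)
    = 1.5351 × 0.072898 = 0.1119 m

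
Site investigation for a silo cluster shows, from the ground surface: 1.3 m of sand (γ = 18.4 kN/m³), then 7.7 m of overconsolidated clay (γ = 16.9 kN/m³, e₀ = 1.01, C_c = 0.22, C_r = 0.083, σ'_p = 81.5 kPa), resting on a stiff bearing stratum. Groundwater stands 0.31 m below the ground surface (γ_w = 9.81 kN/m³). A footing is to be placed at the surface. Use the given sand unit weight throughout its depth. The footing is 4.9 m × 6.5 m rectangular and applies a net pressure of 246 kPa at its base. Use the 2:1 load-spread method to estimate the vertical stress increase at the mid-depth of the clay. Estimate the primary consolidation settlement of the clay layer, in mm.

S_c ≈ 198 mm

Mid-depth of clay below the ground surface: z = 1.3 + 7.7/2 = 5.15 m.
Total vertical stress at mid-clay: σ_v = 18.4×1.3 + 16.9×3.85 = 88.985 kPa.
Pore pressure: u = 9.81×(5.15 − 0.31) = 47.48 kPa.
Initial effective stress: σ'_0 = σ_v − u = 88.985 − 47.48 = 41.505 kPa.
Stress increase at mid-clay by the 2:1 spreading method:
Δσ = qBL/((B+z)(L+z)) = 246×4.9×6.5/((4.9+5.15)(6.5+5.15)) = 66.919 kPa
Final effective stress: σ'_f = 41.505 + 66.919 = 108.42 kPa.
σ'_f = 108.42 > σ'_p = 81.5 kPa, so the stress path crosses the preconsolidation pressure — recompression up to σ'_p, then virgin compression beyond:
S_c = H/(1+e₀)·[C_r·log₁₀(σ'_p/σ'_0) + C_c·log₁₀(σ'_f/σ'_p)]
    = 7.7/2.01 × [0.083×log₁₀(81.5/41.505) + 0.22×log₁₀(108.42/81.5)]
    = 3.8308 × [0.024324 + 0.027269] = 0.1976 m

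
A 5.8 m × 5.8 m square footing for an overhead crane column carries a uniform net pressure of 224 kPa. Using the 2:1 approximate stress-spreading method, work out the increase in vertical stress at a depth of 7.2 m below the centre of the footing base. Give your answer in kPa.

Δσ_z ≈ 44.6 kPa

By the 2:1 method the load spreads at 1 horizontal : 2 vertical, so at depth z the loaded area has grown by z in each plan dimension:
Δσ = qBL/((B+z)(L+z)) = 224×5.8×5.8/((5.8+7.2)(5.8+7.2)) = 44.588 kPa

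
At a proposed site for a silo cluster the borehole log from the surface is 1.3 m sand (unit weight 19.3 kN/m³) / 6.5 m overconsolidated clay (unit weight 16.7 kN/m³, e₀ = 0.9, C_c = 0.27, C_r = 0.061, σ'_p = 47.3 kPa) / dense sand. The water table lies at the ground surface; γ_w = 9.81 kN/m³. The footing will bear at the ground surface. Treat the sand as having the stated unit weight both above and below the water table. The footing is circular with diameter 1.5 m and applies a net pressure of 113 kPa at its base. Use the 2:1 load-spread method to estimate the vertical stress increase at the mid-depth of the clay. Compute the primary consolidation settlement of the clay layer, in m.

S_c ≈ 0.0165 m

Mid-depth of clay below the ground surface: z = 1.3 + 6.5/2 = 4.55 m.
Total vertical stress at mid-clay: σ_v = 19.3×1.3 + 16.7×3.25 = 79.365 kPa.
Pore pressure: u = 9.81×(4.55 − 0) = 44.636 kPa.
Initial effective stress: σ'_0 = σ_v − u = 79.365 − 44.636 = 34.729 kPa.
Stress increase at mid-clay by the 2:1 spreading method:
Δσ ≈ qD²/(D+z)² = 113×1.5²/(1.5+4.55)² = 6.9462 kPa
Final effective stress: σ'_f = 34.729 + 6.9462 = 41.675 kPa.
σ'_f = 41.675 ≤ σ'_p = 47.3 kPa, so the clay remains overconsolidated and only the recompression index applies:
S_c = C_r·H/(1+e₀)·log₁₀(σ'_f/σ'_0) = 0.061×6.5/1.9×log₁₀(41.675/34.729)
    = 0.20869 × 0.079183 = 0.01652 m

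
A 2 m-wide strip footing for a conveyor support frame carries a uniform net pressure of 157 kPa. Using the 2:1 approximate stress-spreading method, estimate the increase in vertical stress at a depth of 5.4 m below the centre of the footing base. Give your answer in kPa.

By the 2:1 method the load spreads at 1 horizontal : 2 vertical, so at depth z the loaded area has grown by z in each plan dimension:
Δσ = qB/(B+z) = 157×2/(2+5.4) = 42.432 kPa

Δσ_z ≈ 42.4 kPa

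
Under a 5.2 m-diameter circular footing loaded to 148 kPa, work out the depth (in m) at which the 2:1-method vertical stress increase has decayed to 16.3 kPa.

2:1 spreading — at depth z the loaded area has grown by z in each plan dimension:
qD²/(D+z)² = Δσ_z ⇒ z = D(√(q/Δσ_z) − 1) = 5.2×(√(148/16.3) − 1) = 10.47 m

z ≈ 10.5 m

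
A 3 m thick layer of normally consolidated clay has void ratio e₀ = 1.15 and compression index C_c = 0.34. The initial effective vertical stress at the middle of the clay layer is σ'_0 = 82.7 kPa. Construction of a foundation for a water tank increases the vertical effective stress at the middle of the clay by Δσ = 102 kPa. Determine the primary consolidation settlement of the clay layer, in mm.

S_c ≈ 166 mm

Final effective stress: σ'_f = σ'_0 + Δσ = 82.7 + 102 = 184.7 kPa.
Normally consolidated clay, so the full stress increment lies on the virgin compression line:
S_c = C_c·H/(1+e₀)·log₁₀(σ'_f/σ'_0) = 0.34×3/(1+1.15)×log₁₀(184.7/82.7)
    = 0.47442 × 0.34896 = 0.1656 m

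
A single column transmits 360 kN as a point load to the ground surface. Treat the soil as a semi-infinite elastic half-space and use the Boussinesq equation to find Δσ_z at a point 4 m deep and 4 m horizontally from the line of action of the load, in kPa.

Boussinesq vertical stress below a point load on an elastic half-space:
Δσ_z = 3P/(2πz²) · [1 + (r/z)²]^(−5/2)
r/z = 4/4 = 1; [1+(r/z)²]^(−5/2) = 0.17678.
Δσ_z = 3×360/(2π×4²) × 0.17678 = 10.743 × 0.17678 = 1.899 kPa

Δσ_z ≈ 1.9 kPa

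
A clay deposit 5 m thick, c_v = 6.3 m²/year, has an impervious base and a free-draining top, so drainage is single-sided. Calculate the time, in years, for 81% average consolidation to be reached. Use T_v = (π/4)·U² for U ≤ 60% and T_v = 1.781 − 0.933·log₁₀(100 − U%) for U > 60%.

t ≈ 2.33 years

Drainage path length: H_d = H = 5 m (single drainage).
U > 60%: T_v = 1.781 − 0.933·log₁₀(100 − 81) = 0.58792.
t = T_v·H_d²/c_v = 0.58792×5²/6.3 = 2.333 years.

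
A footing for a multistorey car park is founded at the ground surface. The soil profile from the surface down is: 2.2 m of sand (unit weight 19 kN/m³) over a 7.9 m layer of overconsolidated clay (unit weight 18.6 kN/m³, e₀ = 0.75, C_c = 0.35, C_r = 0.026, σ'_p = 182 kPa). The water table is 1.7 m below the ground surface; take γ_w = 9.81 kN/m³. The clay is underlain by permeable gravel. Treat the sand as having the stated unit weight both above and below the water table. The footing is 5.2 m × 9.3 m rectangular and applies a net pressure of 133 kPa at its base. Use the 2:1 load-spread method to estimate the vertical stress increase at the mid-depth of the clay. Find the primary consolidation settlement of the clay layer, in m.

Mid-depth of clay below the ground surface: z = 2.2 + 7.9/2 = 6.15 m.
Total vertical stress at mid-clay: σ_v = 19×2.2 + 18.6×3.95 = 115.27 kPa.
Pore pressure: u = 9.81×(6.15 − 1.7) = 43.655 kPa.
Initial effective stress: σ'_0 = σ_v − u = 115.27 − 43.655 = 71.615 kPa.
Stress increase at mid-clay by the 2:1 spreading method:
Δσ = qBL/((B+z)(L+z)) = 133×5.2×9.3/((5.2+6.15)(9.3+6.15)) = 36.679 kPa
Final effective stress: σ'_f = 71.615 + 36.679 = 108.29 kPa.
σ'_f = 108.29 ≤ σ'_p = 182 kPa, so the clay remains overconsolidated and only the recompression index applies:
S_c = C_r·H/(1+e₀)·log₁₀(σ'_f/σ'_0) = 0.026×7.9/1.75×log₁₀(108.29/71.615)
    = 0.11737 × 0.17958 = 0.02108 m

S_c ≈ 0.0211 m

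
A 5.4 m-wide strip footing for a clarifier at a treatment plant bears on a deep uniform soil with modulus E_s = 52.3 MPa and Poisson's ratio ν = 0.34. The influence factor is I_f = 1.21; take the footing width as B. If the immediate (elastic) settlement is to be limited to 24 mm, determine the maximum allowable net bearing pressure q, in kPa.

E_s = 52.3 MPa = 52300 kPa.
S_e = q·B·(1−ν²)/E_s · I_f  ⇒  q = S_e·E_s / (B·(1−ν²)·I_f).
q = 0.024 × 52300 / (5.4 × 0.8844 × 1.21) = 217.2 kPa

q ≈ 217 kPa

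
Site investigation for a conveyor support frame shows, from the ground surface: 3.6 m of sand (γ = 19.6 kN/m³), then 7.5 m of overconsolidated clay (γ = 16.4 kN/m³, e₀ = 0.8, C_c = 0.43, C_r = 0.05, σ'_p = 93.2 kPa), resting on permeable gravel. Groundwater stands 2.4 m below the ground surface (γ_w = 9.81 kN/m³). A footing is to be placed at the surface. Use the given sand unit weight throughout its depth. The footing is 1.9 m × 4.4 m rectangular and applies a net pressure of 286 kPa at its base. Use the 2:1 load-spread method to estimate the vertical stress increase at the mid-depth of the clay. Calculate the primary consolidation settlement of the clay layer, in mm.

S_c ≈ 106 mm

Mid-depth of clay below the ground surface: z = 3.6 + 7.5/2 = 7.35 m.
Total vertical stress at mid-clay: σ_v = 19.6×3.6 + 16.4×3.75 = 132.06 kPa.
Pore pressure: u = 9.81×(7.35 − 2.4) = 48.56 kPa.
Initial effective stress: σ'_0 = σ_v − u = 132.06 − 48.56 = 83.5 kPa.
Stress increase at mid-clay by the 2:1 spreading method:
Δσ = qBL/((B+z)(L+z)) = 286×1.9×4.4/((1.9+7.35)(4.4+7.35)) = 21.998 kPa
Final effective stress: σ'_f = 83.5 + 21.998 = 105.5 kPa.
σ'_f = 105.5 > σ'_p = 93.2 kPa, so the stress path crosses the preconsolidation pressure — recompression up to σ'_p, then virgin compression beyond:
S_c = H/(1+e₀)·[C_r·log₁₀(σ'_p/σ'_0) + C_c·log₁₀(σ'_f/σ'_p)]
    = 7.5/1.8 × [0.05×log₁₀(93.2/83.5) + 0.43×log₁₀(105.5/93.2)]
    = 4.1667 × [0.0023865 + 0.02315] = 0.1064 m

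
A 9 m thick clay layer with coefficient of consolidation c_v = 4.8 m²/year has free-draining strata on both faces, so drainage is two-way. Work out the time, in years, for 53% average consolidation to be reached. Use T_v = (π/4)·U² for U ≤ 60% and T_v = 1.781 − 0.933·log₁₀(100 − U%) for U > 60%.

t ≈ 0.931 years

Drainage path length: H_d = H/2 = 4.5 m (double drainage).
U ≤ 60%: T_v = (π/4)·U² = (π/4)×0.53² = 0.22062.
t = T_v·H_d²/c_v = 0.22062×4.5²/4.8 = 0.9307 years.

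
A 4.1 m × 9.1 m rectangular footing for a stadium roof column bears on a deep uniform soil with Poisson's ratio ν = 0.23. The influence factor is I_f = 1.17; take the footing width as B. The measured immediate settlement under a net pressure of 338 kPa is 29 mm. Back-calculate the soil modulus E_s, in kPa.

E_s ≈ 53000 kPa

S_e = q·B·(1−ν²)/E_s · I_f  ⇒  E_s = q·B·(1−ν²)·I_f / S_e.
E_s = 338 × 4.1 × 0.9471 × 1.17 / 0.029 = 52950 kPa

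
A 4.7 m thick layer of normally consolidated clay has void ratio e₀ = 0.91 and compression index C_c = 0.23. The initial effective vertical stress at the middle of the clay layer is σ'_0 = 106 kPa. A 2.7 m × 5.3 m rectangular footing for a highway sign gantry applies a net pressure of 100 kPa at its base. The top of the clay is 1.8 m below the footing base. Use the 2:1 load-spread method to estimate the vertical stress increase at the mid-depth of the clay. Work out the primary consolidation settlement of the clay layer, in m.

Mid-depth of clay below the footing base: z = 1.8 + 4.7/2 = 4.15 m.
Stress increase at mid-clay by the 2:1 spreading method:
Δσ = qBL/((B+z)(L+z)) = 100×2.7×5.3/((2.7+4.15)(5.3+4.15)) = 22.106 kPa
Final effective stress: σ'_f = σ'_0 + Δσ = 106 + 22.106 = 128.11 kPa.
Normally consolidated clay, so the full stress increment lies on the virgin compression line:
S_c = C_c·H/(1+e₀)·log₁₀(σ'_f/σ'_0) = 0.23×4.7/(1+0.91)×log₁₀(128.11/106)
    = 0.56597 × 0.082277 = 0.04657 m

S_c ≈ 0.0466 m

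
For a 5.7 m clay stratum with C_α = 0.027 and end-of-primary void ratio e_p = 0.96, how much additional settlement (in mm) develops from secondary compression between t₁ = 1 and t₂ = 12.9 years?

S_s ≈ 87.2 mm

Secondary compression: S_s = C_α·H/(1+e_p)·log₁₀(t₂/t₁)
S_s = 0.027×5.7/(1+0.96)×log₁₀(12.9/1)
    = 0.07852 × 1.111 = 0.0872 m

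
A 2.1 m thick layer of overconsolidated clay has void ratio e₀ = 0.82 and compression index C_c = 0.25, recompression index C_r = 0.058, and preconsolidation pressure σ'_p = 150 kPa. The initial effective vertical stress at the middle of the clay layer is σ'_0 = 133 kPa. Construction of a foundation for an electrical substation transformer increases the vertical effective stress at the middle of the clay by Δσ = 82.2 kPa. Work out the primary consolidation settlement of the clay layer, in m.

S_c ≈ 0.0487 m

Final effective stress: σ'_f = 133 + 82.2 = 215.2 kPa.
σ'_f = 215.2 > σ'_p = 150 kPa, so the stress path crosses the preconsolidation pressure — recompression up to σ'_p, then virgin compression beyond:
S_c = H/(1+e₀)·[C_r·log₁₀(σ'_p/σ'_0) + C_c·log₁₀(σ'_f/σ'_p)]
    = 2.1/1.82 × [0.058×log₁₀(150/133) + 0.25×log₁₀(215.2/150)]
    = 1.1538 × [0.0030299 + 0.039188] = 0.04871 m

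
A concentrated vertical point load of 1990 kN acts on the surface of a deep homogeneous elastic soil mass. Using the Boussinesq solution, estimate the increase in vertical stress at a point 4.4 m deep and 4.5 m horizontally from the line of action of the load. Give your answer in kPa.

Boussinesq vertical stress below a point load on an elastic half-space:
Δσ_z = 3P/(2πz²) · [1 + (r/z)²]^(−5/2)
r/z = 4.5/4.4 = 1.0227; [1+(r/z)²]^(−5/2) = 0.16701.
Δσ_z = 3×1990/(2π×4.4²) × 0.16701 = 49.078 × 0.16701 = 8.197 kPa

Δσ_z ≈ 8.2 kPa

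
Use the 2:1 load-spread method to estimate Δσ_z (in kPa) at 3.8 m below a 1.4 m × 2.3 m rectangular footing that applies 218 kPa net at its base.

By the 2:1 method the load spreads at 1 horizontal : 2 vertical, so at depth z the loaded area has grown by z in each plan dimension:
Δσ = qBL/((B+z)(L+z)) = 218×1.4×2.3/((1.4+3.8)(2.3+3.8)) = 22.13 kPa

Δσ_z ≈ 22.1 kPa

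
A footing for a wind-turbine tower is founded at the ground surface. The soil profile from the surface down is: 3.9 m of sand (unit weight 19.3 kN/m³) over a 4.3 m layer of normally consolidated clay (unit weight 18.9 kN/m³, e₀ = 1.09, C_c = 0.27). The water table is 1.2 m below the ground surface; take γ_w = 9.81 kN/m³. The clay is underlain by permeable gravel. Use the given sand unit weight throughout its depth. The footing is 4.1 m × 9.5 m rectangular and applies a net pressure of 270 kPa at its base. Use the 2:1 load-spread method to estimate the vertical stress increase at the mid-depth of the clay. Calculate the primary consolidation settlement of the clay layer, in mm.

Mid-depth of clay below the ground surface: z = 3.9 + 4.3/2 = 6.05 m.
Total vertical stress at mid-clay: σ_v = 19.3×3.9 + 18.9×2.15 = 115.91 kPa.
Pore pressure: u = 9.81×(6.05 − 1.2) = 47.578 kPa.
Initial effective stress: σ'_0 = σ_v − u = 115.91 − 47.578 = 68.332 kPa.
Stress increase at mid-clay by the 2:1 spreading method:
Δσ = qBL/((B+z)(L+z)) = 270×4.1×9.5/((4.1+6.05)(9.5+6.05)) = 66.631 kPa
Final effective stress: σ'_f = σ'_0 + Δσ = 68.332 + 66.631 = 134.96 kPa.
Normally consolidated clay, so the full stress increment lies on the virgin compression line:
S_c = C_c·H/(1+e₀)·log₁₀(σ'_f/σ'_0) = 0.27×4.3/(1+1.09)×log₁₀(134.96/68.332)
    = 0.5555 × 0.29558 = 0.1642 m

S_c ≈ 164 mm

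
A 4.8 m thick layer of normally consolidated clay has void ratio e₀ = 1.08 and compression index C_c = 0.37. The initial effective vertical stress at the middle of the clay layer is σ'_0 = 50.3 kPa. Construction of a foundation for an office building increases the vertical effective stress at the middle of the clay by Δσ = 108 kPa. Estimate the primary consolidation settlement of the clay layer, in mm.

S_c ≈ 425 mm

Final effective stress: σ'_f = σ'_0 + Δσ = 50.3 + 108 = 158.3 kPa.
Normally consolidated clay, so the full stress increment lies on the virgin compression line:
S_c = C_c·H/(1+e₀)·log₁₀(σ'_f/σ'_0) = 0.37×4.8/(1+1.08)×log₁₀(158.3/50.3)
    = 0.85385 × 0.49791 = 0.4251 m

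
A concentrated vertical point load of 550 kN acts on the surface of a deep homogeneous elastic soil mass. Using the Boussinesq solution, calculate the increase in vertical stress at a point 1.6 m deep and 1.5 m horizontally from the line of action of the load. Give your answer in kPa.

Boussinesq vertical stress below a point load on an elastic half-space:
Δσ_z = 3P/(2πz²) · [1 + (r/z)²]^(−5/2)
r/z = 1.5/1.6 = 0.9375; [1+(r/z)²]^(−5/2) = 0.20665.
Δσ_z = 3×550/(2π×1.6²) × 0.20665 = 102.58 × 0.20665 = 21.2 kPa

Δσ_z ≈ 21.2 kPa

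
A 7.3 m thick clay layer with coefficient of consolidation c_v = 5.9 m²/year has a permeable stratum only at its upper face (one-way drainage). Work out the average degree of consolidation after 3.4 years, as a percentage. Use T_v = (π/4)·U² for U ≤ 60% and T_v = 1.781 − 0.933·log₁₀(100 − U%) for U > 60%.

Drainage path length: H_d = H = 7.3 m (single drainage).
T_v = c_v·t/H_d² = 5.9×3.4/7.3² = 0.37643.
T_v = 0.37643 corresponds to the U > 60% branch:
U = 1 − 10^((1.781 − T_v)/0.933)/100 = 0.6798

U ≈ 68 %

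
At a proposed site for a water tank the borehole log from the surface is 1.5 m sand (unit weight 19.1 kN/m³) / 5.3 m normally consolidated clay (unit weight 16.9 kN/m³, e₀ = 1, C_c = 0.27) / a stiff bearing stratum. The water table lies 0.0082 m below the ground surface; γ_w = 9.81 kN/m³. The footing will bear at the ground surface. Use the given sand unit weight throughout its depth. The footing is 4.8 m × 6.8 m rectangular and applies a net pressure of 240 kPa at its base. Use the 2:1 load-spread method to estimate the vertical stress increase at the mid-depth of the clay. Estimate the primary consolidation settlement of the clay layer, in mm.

S_c ≈ 384 mm

Mid-depth of clay below the ground surface: z = 1.5 + 5.3/2 = 4.15 m.
Total vertical stress at mid-clay: σ_v = 19.1×1.5 + 16.9×2.65 = 73.435 kPa.
Pore pressure: u = 9.81×(4.15 − 0.0082) = 40.633 kPa.
Initial effective stress: σ'_0 = σ_v − u = 73.435 − 40.633 = 32.802 kPa.
Stress increase at mid-clay by the 2:1 spreading method:
Δσ = qBL/((B+z)(L+z)) = 240×4.8×6.8/((4.8+4.15)(6.8+4.15)) = 79.933 kPa
Final effective stress: σ'_f = σ'_0 + Δσ = 32.802 + 79.933 = 112.74 kPa.
Normally consolidated clay, so the full stress increment lies on the virgin compression line:
S_c = C_c·H/(1+e₀)·log₁₀(σ'_f/σ'_0) = 0.27×5.3/(1+1)×log₁₀(112.74/32.802)
    = 0.7155 × 0.53618 = 0.3836 m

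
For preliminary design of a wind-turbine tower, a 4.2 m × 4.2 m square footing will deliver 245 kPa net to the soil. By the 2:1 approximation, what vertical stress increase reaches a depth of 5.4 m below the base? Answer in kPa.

By the 2:1 method the load spreads at 1 horizontal : 2 vertical, so at depth z the loaded area has grown by z in each plan dimension:
Δσ = qBL/((B+z)(L+z)) = 245×4.2×4.2/((4.2+5.4)(4.2+5.4)) = 46.895 kPa

Δσ_z ≈ 46.9 kPa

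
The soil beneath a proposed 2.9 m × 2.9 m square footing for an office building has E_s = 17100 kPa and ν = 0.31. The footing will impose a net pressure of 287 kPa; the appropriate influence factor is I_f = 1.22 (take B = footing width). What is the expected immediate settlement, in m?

S_e ≈ 0.0537 m

Immediate (elastic) settlement: S_e = q·B·(1−ν²)/E_s · I_f.
S_e = 287 × 2.9 × (1 − 0.31²) / 17100 × 1.22
    = 287 × 2.9 × 0.9039 / 17100 × 1.22
    = 0.05367 m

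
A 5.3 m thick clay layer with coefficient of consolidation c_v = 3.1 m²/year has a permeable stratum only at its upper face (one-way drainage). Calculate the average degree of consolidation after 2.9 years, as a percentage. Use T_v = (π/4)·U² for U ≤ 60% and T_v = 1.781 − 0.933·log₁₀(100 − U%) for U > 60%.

Drainage path length: H_d = H = 5.3 m (single drainage).
T_v = c_v·t/H_d² = 3.1×2.9/5.3² = 0.32004.
T_v = 0.32004 corresponds to the U > 60% branch:
U = 1 − 10^((1.781 − T_v)/0.933)/100 = 0.632

U ≈ 63.2 %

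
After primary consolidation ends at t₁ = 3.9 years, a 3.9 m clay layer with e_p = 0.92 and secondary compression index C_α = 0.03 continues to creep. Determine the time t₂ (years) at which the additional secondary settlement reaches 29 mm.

S_s = C_α·H/(1+e_p)·log₁₀(t₂/t₁) ⇒ log₁₀(t₂/t₁) = S_s·(1+e_p)/(C_α·H).
log₁₀(t₂/t₁) = 0.029 × (1+0.92) / (0.03×3.9) = 0.4759
t₂ = t₁ × 10^0.4759 = 3.9 × 2.992 = 11.67 years

t₂ ≈ 11.7 years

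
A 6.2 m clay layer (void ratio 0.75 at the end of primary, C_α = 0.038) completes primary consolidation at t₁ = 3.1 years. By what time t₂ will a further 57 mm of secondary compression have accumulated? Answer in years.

t₂ ≈ 8.22 years

S_s = C_α·H/(1+e_p)·log₁₀(t₂/t₁) ⇒ log₁₀(t₂/t₁) = S_s·(1+e_p)/(C_α·H).
log₁₀(t₂/t₁) = 0.057 × (1+0.75) / (0.038×6.2) = 0.4234
t₂ = t₁ × 10^0.4234 = 3.1 × 2.651 = 8.218 years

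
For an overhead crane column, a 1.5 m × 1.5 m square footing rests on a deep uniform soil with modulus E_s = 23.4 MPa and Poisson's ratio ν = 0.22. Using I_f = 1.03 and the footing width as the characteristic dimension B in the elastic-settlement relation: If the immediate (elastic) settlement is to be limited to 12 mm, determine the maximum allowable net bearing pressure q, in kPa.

E_s = 23.4 MPa = 23400 kPa.
S_e = q·B·(1−ν²)/E_s · I_f  ⇒  q = S_e·E_s / (B·(1−ν²)·I_f).
q = 0.012 × 23400 / (1.5 × 0.9516 × 1.03) = 191 kPa

q ≈ 191 kPa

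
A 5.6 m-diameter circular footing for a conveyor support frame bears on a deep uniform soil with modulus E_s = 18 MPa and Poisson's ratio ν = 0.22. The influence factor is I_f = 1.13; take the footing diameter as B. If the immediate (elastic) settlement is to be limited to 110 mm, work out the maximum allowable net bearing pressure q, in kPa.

q ≈ 329 kPa

E_s = 18 MPa = 18000 kPa.
S_e = q·B·(1−ν²)/E_s · I_f  ⇒  q = S_e·E_s / (B·(1−ν²)·I_f).
q = 0.11 × 18000 / (5.6 × 0.9516 × 1.13) = 328.8 kPa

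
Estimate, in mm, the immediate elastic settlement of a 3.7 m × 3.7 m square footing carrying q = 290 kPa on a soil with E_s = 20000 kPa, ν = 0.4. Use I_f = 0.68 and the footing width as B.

S_e ≈ 30.6 mm

Immediate (elastic) settlement: S_e = q·B·(1−ν²)/E_s · I_f.
S_e = 290 × 3.7 × (1 − 0.4²) / 20000 × 0.68
    = 290 × 3.7 × 0.84 / 20000 × 0.68
    = 0.03064 m = 30.64 mm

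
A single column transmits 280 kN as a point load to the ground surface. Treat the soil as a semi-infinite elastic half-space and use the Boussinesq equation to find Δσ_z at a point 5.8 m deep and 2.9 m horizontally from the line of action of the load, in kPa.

Boussinesq vertical stress below a point load on an elastic half-space:
Δσ_z = 3P/(2πz²) · [1 + (r/z)²]^(−5/2)
r/z = 2.9/5.8 = 0.5; [1+(r/z)²]^(−5/2) = 0.57243.
Δσ_z = 3×280/(2π×5.8²) × 0.57243 = 3.9741 × 0.57243 = 2.275 kPa

Δσ_z ≈ 2.27 kPa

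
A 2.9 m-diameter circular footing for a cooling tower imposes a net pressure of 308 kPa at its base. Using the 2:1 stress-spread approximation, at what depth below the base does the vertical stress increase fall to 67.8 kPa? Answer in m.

z ≈ 3.28 m

2:1 spreading — at depth z the loaded area has grown by z in each plan dimension:
qD²/(D+z)² = Δσ_z ⇒ z = D(√(q/Δσ_z) − 1) = 2.9×(√(308/67.8) − 1) = 3.281 m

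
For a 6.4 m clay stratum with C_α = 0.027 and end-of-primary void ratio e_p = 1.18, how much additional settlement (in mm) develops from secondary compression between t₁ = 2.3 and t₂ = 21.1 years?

S_s ≈ 76.3 mm

Secondary compression: S_s = C_α·H/(1+e_p)·log₁₀(t₂/t₁)
S_s = 0.027×6.4/(1+1.18)×log₁₀(21.1/2.3)
    = 0.07927 × 0.9626 = 0.0763 m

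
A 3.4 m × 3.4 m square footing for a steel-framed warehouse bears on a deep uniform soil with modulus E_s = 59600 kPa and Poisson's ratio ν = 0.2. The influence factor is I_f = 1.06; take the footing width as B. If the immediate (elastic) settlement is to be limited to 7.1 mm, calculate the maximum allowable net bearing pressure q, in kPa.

q ≈ 122 kPa

S_e = q·B·(1−ν²)/E_s · I_f  ⇒  q = S_e·E_s / (B·(1−ν²)·I_f).
q = 0.0071 × 59600 / (3.4 × 0.96 × 1.06) = 122.3 kPa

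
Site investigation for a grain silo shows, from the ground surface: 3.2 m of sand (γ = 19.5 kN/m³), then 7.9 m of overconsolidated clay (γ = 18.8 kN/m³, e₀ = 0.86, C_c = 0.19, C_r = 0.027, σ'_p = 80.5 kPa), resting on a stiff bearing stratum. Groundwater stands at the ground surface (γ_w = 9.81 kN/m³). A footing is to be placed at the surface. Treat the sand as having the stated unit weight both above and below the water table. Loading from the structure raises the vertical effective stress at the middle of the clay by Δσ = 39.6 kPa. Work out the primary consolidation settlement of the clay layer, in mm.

S_c ≈ 106 mm

Mid-depth of clay below the ground surface: z = 3.2 + 7.9/2 = 7.15 m.
Total vertical stress at mid-clay: σ_v = 19.5×3.2 + 18.8×3.95 = 136.66 kPa.
Pore pressure: u = 9.81×(7.15 − 0) = 70.142 kPa.
Initial effective stress: σ'_0 = σ_v − u = 136.66 − 70.142 = 66.518 kPa.
Final effective stress: σ'_f = 66.518 + 39.6 = 106.12 kPa.
σ'_f = 106.12 > σ'_p = 80.5 kPa, so the stress path crosses the preconsolidation pressure — recompression up to σ'_p, then virgin compression beyond:
S_c = H/(1+e₀)·[C_r·log₁₀(σ'_p/σ'_0) + C_c·log₁₀(σ'_f/σ'_p)]
    = 7.9/1.86 × [0.027×log₁₀(80.5/66.518) + 0.19×log₁₀(106.12/80.5)]
    = 4.2473 × [0.0022371 + 0.0228] = 0.1063 m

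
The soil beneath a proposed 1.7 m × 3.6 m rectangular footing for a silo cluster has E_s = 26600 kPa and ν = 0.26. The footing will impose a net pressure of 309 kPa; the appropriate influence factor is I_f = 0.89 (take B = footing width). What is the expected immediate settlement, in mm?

S_e ≈ 16.4 mm

Immediate (elastic) settlement: S_e = q·B·(1−ν²)/E_s · I_f.
S_e = 309 × 1.7 × (1 − 0.26²) / 26600 × 0.89
    = 309 × 1.7 × 0.9324 / 26600 × 0.89
    = 0.01639 m = 16.39 mm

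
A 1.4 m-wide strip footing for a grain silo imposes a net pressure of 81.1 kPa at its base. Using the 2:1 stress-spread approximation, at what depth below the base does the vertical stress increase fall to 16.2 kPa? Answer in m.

z ≈ 5.61 m

2:1 spreading — at depth z the loaded area has grown by z in each plan dimension:
qB/(B+z) = Δσ_z ⇒ z = qB/Δσ_z − B = 81.1×1.4/16.2 − 1.4 = 5.609 m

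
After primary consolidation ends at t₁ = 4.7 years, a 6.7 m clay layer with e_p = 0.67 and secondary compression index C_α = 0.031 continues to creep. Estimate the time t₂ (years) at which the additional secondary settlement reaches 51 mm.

S_s = C_α·H/(1+e_p)·log₁₀(t₂/t₁) ⇒ log₁₀(t₂/t₁) = S_s·(1+e_p)/(C_α·H).
log₁₀(t₂/t₁) = 0.051 × (1+0.67) / (0.031×6.7) = 0.4101
t₂ = t₁ × 10^0.4101 = 4.7 × 2.571 = 12.08 years

t₂ ≈ 12.1 years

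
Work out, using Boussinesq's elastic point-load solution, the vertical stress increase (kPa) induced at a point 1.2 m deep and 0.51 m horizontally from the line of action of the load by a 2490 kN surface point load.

Δσ_z ≈ 545 kPa

Boussinesq vertical stress below a point load on an elastic half-space:
Δσ_z = 3P/(2πz²) · [1 + (r/z)²]^(−5/2)
r/z = 0.51/1.2 = 0.425; [1+(r/z)²]^(−5/2) = 0.66027.
Δσ_z = 3×2490/(2π×1.2²) × 0.66027 = 825.62 × 0.66027 = 545.1 kPa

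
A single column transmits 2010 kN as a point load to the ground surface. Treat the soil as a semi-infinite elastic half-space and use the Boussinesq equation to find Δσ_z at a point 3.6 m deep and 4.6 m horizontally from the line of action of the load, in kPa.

Boussinesq vertical stress below a point load on an elastic half-space:
Δσ_z = 3P/(2πz²) · [1 + (r/z)²]^(−5/2)
r/z = 4.6/3.6 = 1.2778; [1+(r/z)²]^(−5/2) = 0.088918.
Δσ_z = 3×2010/(2π×3.6²) × 0.088918 = 74.051 × 0.088918 = 6.584 kPa

Δσ_z ≈ 6.58 kPa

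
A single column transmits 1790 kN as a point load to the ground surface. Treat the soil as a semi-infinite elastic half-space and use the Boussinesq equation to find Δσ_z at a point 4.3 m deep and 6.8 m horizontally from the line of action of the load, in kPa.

Boussinesq vertical stress below a point load on an elastic half-space:
Δσ_z = 3P/(2πz²) · [1 + (r/z)²]^(−5/2)
r/z = 6.8/4.3 = 1.5814; [1+(r/z)²]^(−5/2) = 0.043609.
Δσ_z = 3×1790/(2π×4.3²) × 0.043609 = 46.223 × 0.043609 = 2.016 kPa

Δσ_z ≈ 2.02 kPa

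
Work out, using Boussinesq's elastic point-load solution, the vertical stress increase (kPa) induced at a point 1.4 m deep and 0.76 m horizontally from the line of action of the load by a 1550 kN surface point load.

Δσ_z ≈ 198 kPa

Boussinesq vertical stress below a point load on an elastic half-space:
Δσ_z = 3P/(2πz²) · [1 + (r/z)²]^(−5/2)
r/z = 0.76/1.4 = 0.54286; [1+(r/z)²]^(−5/2) = 0.5243.
Δσ_z = 3×1550/(2π×1.4²) × 0.5243 = 377.59 × 0.5243 = 198 kPa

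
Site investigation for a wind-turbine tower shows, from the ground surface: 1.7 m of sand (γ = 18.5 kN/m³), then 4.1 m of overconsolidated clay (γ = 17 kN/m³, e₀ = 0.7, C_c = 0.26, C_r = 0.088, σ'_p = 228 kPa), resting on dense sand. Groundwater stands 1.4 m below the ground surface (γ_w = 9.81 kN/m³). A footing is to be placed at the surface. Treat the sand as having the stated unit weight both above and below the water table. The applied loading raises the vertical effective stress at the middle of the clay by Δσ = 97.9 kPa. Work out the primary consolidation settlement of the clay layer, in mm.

S_c ≈ 109 mm

Mid-depth of clay below the ground surface: z = 1.7 + 4.1/2 = 3.75 m.
Total vertical stress at mid-clay: σ_v = 18.5×1.7 + 17×2.05 = 66.3 kPa.
Pore pressure: u = 9.81×(3.75 − 1.4) = 23.054 kPa.
Initial effective stress: σ'_0 = σ_v − u = 66.3 − 23.054 = 43.246 kPa.
Final effective stress: σ'_f = 43.246 + 97.9 = 141.15 kPa.
σ'_f = 141.15 ≤ σ'_p = 228 kPa, so the clay remains overconsolidated and only the recompression index applies:
S_c = C_r·H/(1+e₀)·log₁₀(σ'_f/σ'_0) = 0.088×4.1/1.7×log₁₀(141.15/43.246)
    = 0.21224 × 0.51373 = 0.109 m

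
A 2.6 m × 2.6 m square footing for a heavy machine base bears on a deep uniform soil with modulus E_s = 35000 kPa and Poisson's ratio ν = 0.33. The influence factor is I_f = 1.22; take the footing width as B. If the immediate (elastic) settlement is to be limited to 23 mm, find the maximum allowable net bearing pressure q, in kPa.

S_e = q·B·(1−ν²)/E_s · I_f  ⇒  q = S_e·E_s / (B·(1−ν²)·I_f).
q = 0.023 × 35000 / (2.6 × 0.8911 × 1.22) = 284.8 kPa

q ≈ 285 kPa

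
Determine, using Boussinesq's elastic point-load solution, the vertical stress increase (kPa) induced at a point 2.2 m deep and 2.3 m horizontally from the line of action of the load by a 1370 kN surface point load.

Boussinesq vertical stress below a point load on an elastic half-space:
Δσ_z = 3P/(2πz²) · [1 + (r/z)²]^(−5/2)
r/z = 2.3/2.2 = 1.0455; [1+(r/z)²]^(−5/2) = 0.15779.
Δσ_z = 3×1370/(2π×2.2²) × 0.15779 = 135.15 × 0.15779 = 21.33 kPa

Δσ_z ≈ 21.3 kPa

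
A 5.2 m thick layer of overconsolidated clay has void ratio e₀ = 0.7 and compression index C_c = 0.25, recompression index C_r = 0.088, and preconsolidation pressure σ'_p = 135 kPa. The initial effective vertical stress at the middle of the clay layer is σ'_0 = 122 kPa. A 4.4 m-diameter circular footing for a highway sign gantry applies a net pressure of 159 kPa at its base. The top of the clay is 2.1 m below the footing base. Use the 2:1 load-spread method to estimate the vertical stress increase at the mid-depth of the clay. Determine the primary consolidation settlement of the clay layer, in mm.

S_c ≈ 66.5 mm

Mid-depth of clay below the footing base: z = 2.1 + 5.2/2 = 4.7 m.
Stress increase at mid-clay by the 2:1 spreading method:
Δσ ≈ qD²/(D+z)² = 159×4.4²/(4.4+4.7)² = 37.172 kPa
Final effective stress: σ'_f = 122 + 37.172 = 159.17 kPa.
σ'_f = 159.17 > σ'_p = 135 kPa, so the stress path crosses the preconsolidation pressure — recompression up to σ'_p, then virgin compression beyond:
S_c = H/(1+e₀)·[C_r·log₁₀(σ'_p/σ'_0) + C_c·log₁₀(σ'_f/σ'_p)]
    = 5.2/1.7 × [0.088×log₁₀(135/122) + 0.25×log₁₀(159.17/135)]
    = 3.0588 × [0.0038697 + 0.017882] = 0.06653 m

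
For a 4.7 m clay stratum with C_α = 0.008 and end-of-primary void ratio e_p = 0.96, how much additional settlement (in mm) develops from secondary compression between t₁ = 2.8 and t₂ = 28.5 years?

Secondary compression: S_s = C_α·H/(1+e_p)·log₁₀(t₂/t₁)
S_s = 0.008×4.7/(1+0.96)×log₁₀(28.5/2.8)
    = 0.01918 × 1.008 = 0.01933 m

S_s ≈ 19.3 mm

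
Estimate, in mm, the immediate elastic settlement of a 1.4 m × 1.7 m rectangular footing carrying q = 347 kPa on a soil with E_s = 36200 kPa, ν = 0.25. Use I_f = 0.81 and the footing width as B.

Immediate (elastic) settlement: S_e = q·B·(1−ν²)/E_s · I_f.
S_e = 347 × 1.4 × (1 − 0.25²) / 36200 × 0.81
    = 347 × 1.4 × 0.9375 / 36200 × 0.81
    = 0.01019 m = 10.19 mm

S_e ≈ 10.2 mm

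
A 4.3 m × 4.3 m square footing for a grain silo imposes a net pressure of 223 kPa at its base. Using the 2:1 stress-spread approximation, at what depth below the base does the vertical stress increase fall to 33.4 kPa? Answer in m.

2:1 spreading — at depth z the loaded area has grown by z in each plan dimension:
qB²/(B+z)² = Δσ_z ⇒ z = B(√(q/Δσ_z) − 1) = 4.3×(√(223/33.4) − 1) = 6.811 m

z ≈ 6.81 m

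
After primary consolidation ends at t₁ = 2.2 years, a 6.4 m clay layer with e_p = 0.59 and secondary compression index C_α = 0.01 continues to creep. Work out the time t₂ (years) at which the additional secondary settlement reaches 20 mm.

S_s = C_α·H/(1+e_p)·log₁₀(t₂/t₁) ⇒ log₁₀(t₂/t₁) = S_s·(1+e_p)/(C_α·H).
log₁₀(t₂/t₁) = 0.02 × (1+0.59) / (0.01×6.4) = 0.4969
t₂ = t₁ × 10^0.4969 = 2.2 × 3.14 = 6.907 years

t₂ ≈ 6.91 years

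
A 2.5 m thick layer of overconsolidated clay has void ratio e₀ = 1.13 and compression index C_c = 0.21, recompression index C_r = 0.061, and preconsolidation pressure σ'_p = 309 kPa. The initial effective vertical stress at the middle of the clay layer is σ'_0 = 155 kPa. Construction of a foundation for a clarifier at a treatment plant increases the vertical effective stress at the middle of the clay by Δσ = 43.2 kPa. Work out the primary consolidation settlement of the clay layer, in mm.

S_c ≈ 7.64 mm

Final effective stress: σ'_f = 155 + 43.2 = 198.2 kPa.
σ'_f = 198.2 ≤ σ'_p = 309 kPa, so the clay remains overconsolidated and only the recompression index applies:
S_c = C_r·H/(1+e₀)·log₁₀(σ'_f/σ'_0) = 0.061×2.5/2.13×log₁₀(198.2/155)
    = 0.071596 × 0.10677 = 0.007644 m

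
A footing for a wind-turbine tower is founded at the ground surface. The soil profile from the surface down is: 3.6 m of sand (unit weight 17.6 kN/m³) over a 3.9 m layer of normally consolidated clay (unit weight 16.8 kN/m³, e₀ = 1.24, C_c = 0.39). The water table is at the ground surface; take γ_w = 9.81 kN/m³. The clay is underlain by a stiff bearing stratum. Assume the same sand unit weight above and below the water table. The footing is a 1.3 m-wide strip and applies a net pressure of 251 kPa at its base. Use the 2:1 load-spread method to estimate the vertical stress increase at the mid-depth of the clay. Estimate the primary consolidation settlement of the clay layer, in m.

Mid-depth of clay below the ground surface: z = 3.6 + 3.9/2 = 5.55 m.
Total vertical stress at mid-clay: σ_v = 17.6×3.6 + 16.8×1.95 = 96.12 kPa.
Pore pressure: u = 9.81×(5.55 − 0) = 54.446 kPa.
Initial effective stress: σ'_0 = σ_v − u = 96.12 − 54.446 = 41.674 kPa.
Stress increase at mid-clay by the 2:1 spreading method:
Δσ = qB/(B+z) = 251×1.3/(1.3+5.55) = 47.635 kPa
Final effective stress: σ'_f = σ'_0 + Δσ = 41.674 + 47.635 = 89.309 kPa.
Normally consolidated clay, so the full stress increment lies on the virgin compression line:
S_c = C_c·H/(1+e₀)·log₁₀(σ'_f/σ'_0) = 0.39×3.9/(1+1.24)×log₁₀(89.309/41.674)
    = 0.67902 × 0.33103 = 0.2248 m

S_c ≈ 0.225 m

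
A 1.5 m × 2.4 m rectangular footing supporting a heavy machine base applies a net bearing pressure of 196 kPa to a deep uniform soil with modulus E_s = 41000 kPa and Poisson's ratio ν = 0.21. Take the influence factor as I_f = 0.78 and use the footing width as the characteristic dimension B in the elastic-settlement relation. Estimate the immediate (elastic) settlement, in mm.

Immediate (elastic) settlement: S_e = q·B·(1−ν²)/E_s · I_f.
S_e = 196 × 1.5 × (1 − 0.21²) / 41000 × 0.78
    = 196 × 1.5 × 0.9559 / 41000 × 0.78
    = 0.005347 m = 5.347 mm

S_e ≈ 5.35 mm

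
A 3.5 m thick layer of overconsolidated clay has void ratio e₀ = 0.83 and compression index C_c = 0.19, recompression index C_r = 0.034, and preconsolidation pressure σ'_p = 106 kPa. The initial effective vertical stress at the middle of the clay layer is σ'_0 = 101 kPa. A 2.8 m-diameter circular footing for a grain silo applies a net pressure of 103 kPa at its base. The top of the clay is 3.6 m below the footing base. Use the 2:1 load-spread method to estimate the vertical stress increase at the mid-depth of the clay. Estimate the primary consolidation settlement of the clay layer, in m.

Mid-depth of clay below the footing base: z = 3.6 + 3.5/2 = 5.35 m.
Stress increase at mid-clay by the 2:1 spreading method:
Δσ ≈ qD²/(D+z)² = 103×2.8²/(2.8+5.35)² = 12.157 kPa
Final effective stress: σ'_f = 101 + 12.157 = 113.16 kPa.
σ'_f = 113.16 > σ'_p = 106 kPa, so the stress path crosses the preconsolidation pressure — recompression up to σ'_p, then virgin compression beyond:
S_c = H/(1+e₀)·[C_r·log₁₀(σ'_p/σ'_0) + C_c·log₁₀(σ'_f/σ'_p)]
    = 3.5/1.83 × [0.034×log₁₀(106/101) + 0.19×log₁₀(113.16/106)]
    = 1.9126 × [0.00071347 + 0.0053935] = 0.01168 m

S_c ≈ 0.0117 m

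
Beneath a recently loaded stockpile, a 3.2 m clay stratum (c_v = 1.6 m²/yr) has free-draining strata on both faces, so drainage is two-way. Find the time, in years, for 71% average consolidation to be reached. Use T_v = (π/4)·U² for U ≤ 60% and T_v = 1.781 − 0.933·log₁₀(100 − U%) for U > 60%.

Drainage path length: H_d = H/2 = 1.6 m (double drainage).
U > 60%: T_v = 1.781 − 0.933·log₁₀(100 − 71) = 0.41658.
t = T_v·H_d²/c_v = 0.41658×1.6²/1.6 = 0.6665 years.

t ≈ 0.667 years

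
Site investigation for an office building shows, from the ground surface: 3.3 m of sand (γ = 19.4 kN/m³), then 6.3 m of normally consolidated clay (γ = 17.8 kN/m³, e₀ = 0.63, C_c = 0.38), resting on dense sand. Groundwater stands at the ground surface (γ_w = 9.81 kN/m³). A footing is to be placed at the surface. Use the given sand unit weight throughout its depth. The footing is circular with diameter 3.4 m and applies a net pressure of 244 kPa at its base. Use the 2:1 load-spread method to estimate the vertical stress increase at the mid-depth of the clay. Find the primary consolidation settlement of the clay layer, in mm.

S_c ≈ 264 mm

Mid-depth of clay below the ground surface: z = 3.3 + 6.3/2 = 6.45 m.
Total vertical stress at mid-clay: σ_v = 19.4×3.3 + 17.8×3.15 = 120.09 kPa.
Pore pressure: u = 9.81×(6.45 − 0) = 63.275 kPa.
Initial effective stress: σ'_0 = σ_v − u = 120.09 − 63.275 = 56.815 kPa.
Stress increase at mid-clay by the 2:1 spreading method:
Δσ ≈ qD²/(D+z)² = 244×3.4²/(3.4+6.45)² = 29.072 kPa
Final effective stress: σ'_f = σ'_0 + Δσ = 56.815 + 29.072 = 85.887 kPa.
Normally consolidated clay, so the full stress increment lies on the virgin compression line:
S_c = C_c·H/(1+e₀)·log₁₀(σ'_f/σ'_0) = 0.38×6.3/(1+0.63)×log₁₀(85.887/56.815)
    = 1.4687 × 0.17946 = 0.2636 m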